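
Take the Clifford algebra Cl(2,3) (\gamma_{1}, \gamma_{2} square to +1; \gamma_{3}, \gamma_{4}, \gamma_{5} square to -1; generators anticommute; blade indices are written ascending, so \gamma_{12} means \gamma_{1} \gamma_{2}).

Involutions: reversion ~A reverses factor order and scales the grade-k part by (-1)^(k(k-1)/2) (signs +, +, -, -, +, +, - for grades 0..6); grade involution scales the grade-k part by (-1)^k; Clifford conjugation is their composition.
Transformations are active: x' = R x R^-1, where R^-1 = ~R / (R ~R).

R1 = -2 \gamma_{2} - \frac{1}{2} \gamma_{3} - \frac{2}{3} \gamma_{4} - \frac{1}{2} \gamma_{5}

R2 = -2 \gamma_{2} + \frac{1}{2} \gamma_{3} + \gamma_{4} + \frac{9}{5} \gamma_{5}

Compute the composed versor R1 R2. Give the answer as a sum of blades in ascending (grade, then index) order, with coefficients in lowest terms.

Distribute over the terms of R1 (each basis-blade product reordered to ascending indices, repeated generators contracted through their squares):
(-2 \gamma_{2}) R2 = 4 - \gamma_{23} - 2 \gamma_{24} - \frac{18}{5} \gamma_{25}
(-\frac{1}{2} \gamma_{3}) R2 = \frac{1}{4} - \gamma_{23} - \frac{1}{2} \gamma_{34} - \frac{9}{10} \gamma_{35}
(-\frac{2}{3} \gamma_{4}) R2 = \frac{2}{3} - \frac{4}{3} \gamma_{24} + \frac{1}{3} \gamma_{34} - \frac{6}{5} \gamma_{45}
(-\frac{1}{2} \gamma_{5}) R2 = \frac{9}{10} - \gamma_{25} + \frac{1}{4} \gamma_{35} + \frac{1}{2} \gamma_{45}
Summing the partial products and collecting blades:
Answer: \frac{349}{60} - 2 \gamma_{23} - \frac{10}{3} \gamma_{24} - \frac{23}{5} \gamma_{25} - \frac{1}{6} \gamma_{34} - \frac{13}{20} \gamma_{35} - \frac{7}{10} \gamma_{45}


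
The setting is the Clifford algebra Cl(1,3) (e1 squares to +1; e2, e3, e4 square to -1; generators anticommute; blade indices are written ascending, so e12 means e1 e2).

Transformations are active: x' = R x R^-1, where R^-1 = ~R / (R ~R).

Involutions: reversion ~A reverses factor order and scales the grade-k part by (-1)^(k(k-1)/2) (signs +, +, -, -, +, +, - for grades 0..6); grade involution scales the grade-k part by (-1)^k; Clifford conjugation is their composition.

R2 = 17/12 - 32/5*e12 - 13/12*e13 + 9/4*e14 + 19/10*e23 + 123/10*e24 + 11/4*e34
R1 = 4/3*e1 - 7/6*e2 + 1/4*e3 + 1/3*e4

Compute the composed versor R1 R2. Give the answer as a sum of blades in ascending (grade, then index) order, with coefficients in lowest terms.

Distribute over the terms of R1 (each basis-blade product reordered to ascending indices, repeated generators contracted through their squares):
(4/3*e1) R2 = 17/9*e1 - 128/15*e2 - 13/9*e3 + 3*e4 + 38/15*e123 + 82/5*e124 + 11/3*e134
(-7/6*e2) R2 = 112/15*e1 - 119/72*e2 + 133/60*e3 + 287/20*e4 - 91/72*e123 + 21/8*e124 - 77/24*e234
(1/4*e3) R2 = -13/48*e1 + 19/40*e2 + 17/48*e3 - 11/16*e4 - 8/5*e123 - 9/16*e134 - 123/40*e234
(1/3*e4) R2 = 3/4*e1 + 41/10*e2 + 11/12*e3 + 17/36*e4 - 32/15*e124 - 13/36*e134 + 19/30*e234
Summing the partial products and collecting blades:
Answer: 7081/720*e1 - 101/18*e2 + 1471/720*e3 + 12337/720*e4 - 119/360*e123 + 2027/120*e124 + 395/144*e134 - 113/20*e234


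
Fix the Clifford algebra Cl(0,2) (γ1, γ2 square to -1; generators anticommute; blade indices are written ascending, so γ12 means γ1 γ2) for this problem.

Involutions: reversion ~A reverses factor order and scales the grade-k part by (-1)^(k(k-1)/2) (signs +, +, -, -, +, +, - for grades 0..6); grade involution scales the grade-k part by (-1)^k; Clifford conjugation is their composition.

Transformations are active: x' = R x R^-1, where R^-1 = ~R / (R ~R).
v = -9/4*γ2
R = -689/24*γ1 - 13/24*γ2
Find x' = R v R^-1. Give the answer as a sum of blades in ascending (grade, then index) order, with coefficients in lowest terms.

~R = -689/24*γ1 - 13/24*γ2, and R ~R = -237445/288, so R^-1 = ~R / (-237445/288).
R v = -39/32 + 2067/32*γ12
Answer: -477/5620*γ1 + 3159/1405*γ2


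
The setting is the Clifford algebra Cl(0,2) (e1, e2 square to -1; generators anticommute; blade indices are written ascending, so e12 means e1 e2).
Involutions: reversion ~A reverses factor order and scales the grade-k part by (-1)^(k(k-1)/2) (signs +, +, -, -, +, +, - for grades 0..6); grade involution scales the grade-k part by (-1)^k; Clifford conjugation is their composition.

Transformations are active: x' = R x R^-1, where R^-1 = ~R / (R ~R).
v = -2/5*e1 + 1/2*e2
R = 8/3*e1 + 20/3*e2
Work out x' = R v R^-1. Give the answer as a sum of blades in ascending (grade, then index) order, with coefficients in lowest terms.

~R = 8/3*e1 + 20/3*e2, and R ~R = -464/9, so R^-1 = ~R / (-464/9).
R v = -34/15 + 4*e12
Answer: 92/145*e1 + 5/58*e2


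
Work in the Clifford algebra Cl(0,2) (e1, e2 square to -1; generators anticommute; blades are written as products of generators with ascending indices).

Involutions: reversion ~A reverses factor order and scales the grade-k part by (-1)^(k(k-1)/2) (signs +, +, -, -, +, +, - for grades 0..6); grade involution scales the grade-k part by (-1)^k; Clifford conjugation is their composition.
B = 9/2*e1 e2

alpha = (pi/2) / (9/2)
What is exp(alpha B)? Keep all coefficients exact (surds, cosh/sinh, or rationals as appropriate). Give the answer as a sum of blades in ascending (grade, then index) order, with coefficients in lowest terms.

B^2 = (9/2)^2*(e1 e2)^2 = 81/4*(-1) = -81/4 (a basis 2-blade squares to minus the product of its generators' squares).
B^2 = -81/4 — the negative square puts this in the circular regime; l = 9/2, alpha*l = pi/2, so exp(alpha B) = cos(pi/2) + (sin(pi/2)/(9/2))*B = 0 + (2/9)*B.
Answer: e1 e2


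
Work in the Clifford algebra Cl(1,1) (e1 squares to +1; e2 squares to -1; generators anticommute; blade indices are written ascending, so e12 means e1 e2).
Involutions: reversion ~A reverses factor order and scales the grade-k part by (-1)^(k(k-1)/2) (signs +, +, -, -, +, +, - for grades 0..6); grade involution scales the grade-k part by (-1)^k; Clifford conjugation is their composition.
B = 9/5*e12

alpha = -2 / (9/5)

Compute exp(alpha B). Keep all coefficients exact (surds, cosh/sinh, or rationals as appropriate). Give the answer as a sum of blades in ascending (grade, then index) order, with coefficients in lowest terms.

B^2 = (9/5)^2*(e12)^2 = 81/25*(+1) = 81/25 (a basis 2-blade squares to minus the product of its generators' squares).
B^2 = 81/25 — a positive square means the series sums to a boost: l = 9/5, alpha*l = -2, so exp(alpha B) = cosh(-2) + (sinh(-2)/(9/5))*B = cosh(2) + (-5*sinh(2)/9)*B.
Answer: cosh(2) - sinh(2)*e12


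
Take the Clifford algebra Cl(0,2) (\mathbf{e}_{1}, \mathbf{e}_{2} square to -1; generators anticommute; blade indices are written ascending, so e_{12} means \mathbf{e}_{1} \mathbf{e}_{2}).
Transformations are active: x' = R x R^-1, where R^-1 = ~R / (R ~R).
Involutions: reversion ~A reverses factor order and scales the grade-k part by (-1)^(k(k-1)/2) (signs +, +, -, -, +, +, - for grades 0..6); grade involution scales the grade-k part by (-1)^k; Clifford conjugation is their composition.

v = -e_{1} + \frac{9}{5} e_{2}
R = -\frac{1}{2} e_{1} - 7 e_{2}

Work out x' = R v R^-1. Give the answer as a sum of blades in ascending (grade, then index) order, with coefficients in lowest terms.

~R = -\frac{1}{2} e_{1} - 7 e_{2}, and R ~R = -\frac{197}{4}, so R^-1 = ~R / (-\frac{197}{4}).
R v = \frac{121}{10} - \frac{79}{10} e_{12}
Answer: \frac{1227}{985} e_{1} + \frac{323}{197} e_{2}


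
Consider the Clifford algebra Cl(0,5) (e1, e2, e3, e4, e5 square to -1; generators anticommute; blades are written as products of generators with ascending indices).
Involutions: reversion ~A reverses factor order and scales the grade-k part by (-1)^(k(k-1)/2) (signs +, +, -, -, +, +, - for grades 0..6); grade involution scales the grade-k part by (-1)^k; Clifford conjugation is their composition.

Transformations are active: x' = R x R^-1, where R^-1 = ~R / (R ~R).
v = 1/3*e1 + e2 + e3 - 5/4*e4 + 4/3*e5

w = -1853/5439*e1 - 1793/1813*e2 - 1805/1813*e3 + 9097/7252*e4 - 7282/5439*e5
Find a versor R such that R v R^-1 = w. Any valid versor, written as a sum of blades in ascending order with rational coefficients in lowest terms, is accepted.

R = v + w = -40/5439*e1 + 20/1813*e2 + 8/1813*e3 + 8/1813*e4 - 10/1813*e5 works: the equal norms (-785/144) guarantee its sandwich swaps v into w.
Answer: -40/5439*e1 + 20/1813*e2 + 8/1813*e3 + 8/1813*e4 - 10/1813*e5


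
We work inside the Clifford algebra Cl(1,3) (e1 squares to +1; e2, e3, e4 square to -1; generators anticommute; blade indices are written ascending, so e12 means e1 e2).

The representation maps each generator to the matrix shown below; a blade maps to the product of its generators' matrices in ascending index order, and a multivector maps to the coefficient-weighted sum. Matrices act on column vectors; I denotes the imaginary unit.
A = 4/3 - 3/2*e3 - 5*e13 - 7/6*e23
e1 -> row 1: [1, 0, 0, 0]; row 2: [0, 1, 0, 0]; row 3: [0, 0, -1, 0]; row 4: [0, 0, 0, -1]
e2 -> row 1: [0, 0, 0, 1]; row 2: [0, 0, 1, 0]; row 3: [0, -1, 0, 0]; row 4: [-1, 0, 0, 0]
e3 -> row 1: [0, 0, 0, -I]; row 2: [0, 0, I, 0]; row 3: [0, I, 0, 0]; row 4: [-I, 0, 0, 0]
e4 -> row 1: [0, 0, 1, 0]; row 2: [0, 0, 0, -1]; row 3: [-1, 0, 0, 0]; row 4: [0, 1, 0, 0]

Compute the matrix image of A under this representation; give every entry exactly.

Bivector images (products of the table entries): rho(e13) = rho(e1)rho(e3) = row 1: [0, 0, 0, -I]; row 2: [0, 0, I, 0]; row 3: [0, -I, 0, 0]; row 4: [I, 0, 0, 0]; rho(e23) = rho(e2)rho(e3) = row 1: [-I, 0, 0, 0]; row 2: [0, I, 0, 0]; row 3: [0, 0, -I, 0]; row 4: [0, 0, 0, I].
M = (4/3)*1 + (-3/2)*rho(e3) + (-5)*rho(e13) + (-7/6)*rho(e23), summed entrywise (1 is the identity matrix):
Answer: row 1: [4/3 + 7*I/6, 0, 0, 13*I/2]; row 2: [0, 4/3 - 7*I/6, -13*I/2, 0]; row 3: [0, 7*I/2, 4/3 + 7*I/6, 0]; row 4: [-7*I/2, 0, 0, 4/3 - 7*I/6]


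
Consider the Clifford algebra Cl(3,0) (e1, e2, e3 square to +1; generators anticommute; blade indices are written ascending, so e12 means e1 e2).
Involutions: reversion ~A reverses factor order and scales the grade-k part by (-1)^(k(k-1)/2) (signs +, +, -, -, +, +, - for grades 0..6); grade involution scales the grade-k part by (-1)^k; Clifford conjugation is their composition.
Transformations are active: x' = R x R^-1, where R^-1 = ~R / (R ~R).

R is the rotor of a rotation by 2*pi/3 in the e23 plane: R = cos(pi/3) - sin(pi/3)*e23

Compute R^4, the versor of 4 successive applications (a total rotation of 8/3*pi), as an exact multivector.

Because a rotor carries half the rotation angle, composing 4 copies of this e23-plane rotor multiplies the phase: 4*(pi/3) = 4*pi/3, hence R^4 = cos(4*pi/3) - sin(4*pi/3)*e23.
cos(4*pi/3) = -1/2 and sin(4*pi/3) = -sqrt(3)/2, so R^4 = -1/2 + sqrt(3)/2*e23. The net rotation is 2/3*pi (after discarding 1 full turn, each of which contributes a factor -1 to the rotor); the rotor keeps the half-angle phase exactly.
Answer: -1/2 + sqrt(3)/2*e23


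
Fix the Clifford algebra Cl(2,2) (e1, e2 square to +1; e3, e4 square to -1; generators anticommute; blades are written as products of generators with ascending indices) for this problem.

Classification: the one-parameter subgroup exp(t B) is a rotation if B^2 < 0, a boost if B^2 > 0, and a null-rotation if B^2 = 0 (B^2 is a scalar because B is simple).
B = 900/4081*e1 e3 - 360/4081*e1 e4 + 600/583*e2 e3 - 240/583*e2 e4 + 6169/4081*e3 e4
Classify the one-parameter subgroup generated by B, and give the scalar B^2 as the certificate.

B^2 term by term: the squares give (900/4081)^2*(e1 e3)^2 + (-360/4081)^2*(e1 e4)^2 + (600/583)^2*(e2 e3)^2 + (-240/583)^2*(e2 e4)^2 + (6169/4081)^2*(e3 e4)^2 = 810000/16654561*(+1) + 129600/16654561*(+1) + 360000/339889*(+1) + 57600/339889*(+1) + 38056561/16654561*(-1) = -1 (each basis 2-blade squares to minus the product of its generators' squares); cross terms between blades sharing an index anticommute and cancel; the commuting (index-disjoint) pairs give grade-4 terms 2*c*c'*(blade product), which cancel blade by blade — e1 e2 e3 e4: 432000/2379223 - 432000/2379223 = 0 — confirming B is simple. So B^2 = -1.
Answer: rotation, certificate B^2 = -1. The scalar -1 is the complete invariant here: its sign names the subgroup type.


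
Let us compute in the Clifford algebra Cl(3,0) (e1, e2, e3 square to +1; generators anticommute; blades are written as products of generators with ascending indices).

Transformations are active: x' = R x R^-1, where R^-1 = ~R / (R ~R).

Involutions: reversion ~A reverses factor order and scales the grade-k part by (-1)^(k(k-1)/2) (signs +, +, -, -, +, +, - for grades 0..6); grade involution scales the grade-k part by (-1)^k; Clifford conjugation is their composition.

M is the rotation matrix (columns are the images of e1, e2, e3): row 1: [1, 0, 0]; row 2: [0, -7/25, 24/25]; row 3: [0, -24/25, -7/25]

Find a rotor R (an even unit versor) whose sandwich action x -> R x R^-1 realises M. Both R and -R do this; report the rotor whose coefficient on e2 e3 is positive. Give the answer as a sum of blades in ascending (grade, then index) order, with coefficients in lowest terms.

Method: write R = a + b12*e1 e2 + b13*e1 e3 + b23*e2 e3 with a^2 + b12^2 + b13^2 + b23^2 = 1 (so R^-1 = ~R). Expanding the columns R e_j ~R gives tr M = 4a^2 - 1 and, from the antisymmetric part, M21 - M12 = -4a*b12, M13 - M31 = 4a*b13, M32 - M23 = -4a*b23.
Here tr M = 11/25, so a^2 = (1 + tr M)/4 = 9/25 and a = ±3/5. Taking a = 3/5: M21 - M12 = 0, M13 - M31 = 0, M32 - M23 = -48/25, giving b12 = 0, b13 = 0, b23 = 4/5, i.e. R = 3/5 + 4/5*e2 e3.
Its e2 e3 coefficient is already positive.
Answer: 3/5 + 4/5*e2 e3. Sheet selection: the two-to-one cover makes ±R indistinguishable at the matrix level (trace 11/25), so uniqueness comes from the required sign on e2 e3.


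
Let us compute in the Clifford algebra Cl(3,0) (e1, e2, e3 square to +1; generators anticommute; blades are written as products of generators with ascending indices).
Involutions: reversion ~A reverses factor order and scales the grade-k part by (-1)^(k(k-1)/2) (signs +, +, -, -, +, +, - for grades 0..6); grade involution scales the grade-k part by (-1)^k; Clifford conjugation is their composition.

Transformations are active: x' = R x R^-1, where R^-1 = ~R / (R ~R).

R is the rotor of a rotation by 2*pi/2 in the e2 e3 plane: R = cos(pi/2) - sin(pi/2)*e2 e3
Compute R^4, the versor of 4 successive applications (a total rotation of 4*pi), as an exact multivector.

The rotor phase is half the rotation angle and phases add under composition, so 4 steps in the e2 e3 plane accumulate phase 4*(pi/2) = 2*pi: R^4 = cos(2*pi) - sin(2*pi)*e2 e3.
cos(2*pi) = 1 and sin(2*pi) = 0, so R^4 = 1. The total rotation 4*pi is 2 full turns, so every vector returns to itself, yet the rotor is +1, back on the identity sheet (an even number of 2*pi turns).
Answer: 1


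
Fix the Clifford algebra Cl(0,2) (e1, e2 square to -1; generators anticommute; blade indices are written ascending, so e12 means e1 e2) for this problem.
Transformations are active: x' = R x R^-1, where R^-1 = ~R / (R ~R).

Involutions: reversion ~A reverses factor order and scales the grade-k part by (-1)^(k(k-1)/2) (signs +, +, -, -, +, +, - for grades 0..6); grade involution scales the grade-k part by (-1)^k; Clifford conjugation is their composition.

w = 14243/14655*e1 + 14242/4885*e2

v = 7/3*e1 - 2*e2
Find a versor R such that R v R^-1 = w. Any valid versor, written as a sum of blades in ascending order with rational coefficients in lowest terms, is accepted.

R = v + w = 16146/4885*e1 + 4472/4885*e2 works: the equal norms (-85/9) guarantee its sandwich swaps v into w.
Answer: 16146/4885*e1 + 4472/4885*e2


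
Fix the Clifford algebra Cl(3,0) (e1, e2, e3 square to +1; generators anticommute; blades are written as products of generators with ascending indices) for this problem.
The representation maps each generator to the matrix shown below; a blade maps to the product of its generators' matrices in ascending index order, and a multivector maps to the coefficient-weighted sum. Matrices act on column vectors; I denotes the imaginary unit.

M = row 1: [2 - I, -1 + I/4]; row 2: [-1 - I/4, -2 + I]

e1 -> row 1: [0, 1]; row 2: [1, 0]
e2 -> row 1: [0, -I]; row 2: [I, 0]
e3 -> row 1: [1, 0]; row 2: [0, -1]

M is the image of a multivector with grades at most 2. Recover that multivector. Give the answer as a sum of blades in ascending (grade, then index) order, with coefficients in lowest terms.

Method: 1, rho(e1), rho(e2), rho(e3) form a trace-orthogonal basis of the 2x2 complex matrices (tr(X Y) = 2 if X = Y, else 0), so M = m0*1 + m1*rho(e1) + m2*rho(e2) + m3*rho(e3) with m0 = tr(M)/2 = 0, m1 = tr(M rho(e1))/2 = -1, m2 = tr(M rho(e2))/2 = -1/4, m3 = tr(M rho(e3))/2 = 2 - I.
Multiplying table entries, the bivector images are rho(e1 e2) = I*rho(e3), rho(e1 e3) = -I*rho(e2), rho(e2 e3) = I*rho(e1); with real blade coefficients the real parts of m0..m3 are the coefficients of 1, e1, e2, e3 and the imaginary parts give the bivectors (e2 e3: Im m1, e1 e3: -Im m2, e1 e2: Im m3).
Answer: -e1 - 1/4*e2 + 2*e3 - e1 e2


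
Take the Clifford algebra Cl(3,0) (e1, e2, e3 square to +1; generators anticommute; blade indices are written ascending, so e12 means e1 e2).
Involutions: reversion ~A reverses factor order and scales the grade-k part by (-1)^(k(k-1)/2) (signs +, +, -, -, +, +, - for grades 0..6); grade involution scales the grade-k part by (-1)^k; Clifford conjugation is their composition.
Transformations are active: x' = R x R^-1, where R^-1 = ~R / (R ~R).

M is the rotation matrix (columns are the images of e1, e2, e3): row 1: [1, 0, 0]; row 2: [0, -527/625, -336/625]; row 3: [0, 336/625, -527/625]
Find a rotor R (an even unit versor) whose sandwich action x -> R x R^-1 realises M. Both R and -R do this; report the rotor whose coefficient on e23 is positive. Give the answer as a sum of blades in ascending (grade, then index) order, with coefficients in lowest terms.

Method: write R = a + b12*e12 + b13*e13 + b23*e23 with a^2 + b12^2 + b13^2 + b23^2 = 1 (so R^-1 = ~R). Expanding the columns R e_j ~R gives tr M = 4a^2 - 1 and, from the antisymmetric part, M21 - M12 = -4a*b12, M13 - M31 = 4a*b13, M32 - M23 = -4a*b23.
Here tr M = -429/625, so a^2 = (1 + tr M)/4 = 49/625 and a = ±7/25. Taking a = 7/25: M21 - M12 = 0, M13 - M31 = 0, M32 - M23 = 672/625, giving b12 = 0, b13 = 0, b23 = -24/25, i.e. R = 7/25 - 24/25*e23.
Its e23 coefficient is negative, so report the other preimage -R.
Answer: -7/25 + 24/25*e23. Note: both R and -R realise this M (trace -429/625); the covering map identifies them, and the e23-coefficient sign is the tie-breaker.


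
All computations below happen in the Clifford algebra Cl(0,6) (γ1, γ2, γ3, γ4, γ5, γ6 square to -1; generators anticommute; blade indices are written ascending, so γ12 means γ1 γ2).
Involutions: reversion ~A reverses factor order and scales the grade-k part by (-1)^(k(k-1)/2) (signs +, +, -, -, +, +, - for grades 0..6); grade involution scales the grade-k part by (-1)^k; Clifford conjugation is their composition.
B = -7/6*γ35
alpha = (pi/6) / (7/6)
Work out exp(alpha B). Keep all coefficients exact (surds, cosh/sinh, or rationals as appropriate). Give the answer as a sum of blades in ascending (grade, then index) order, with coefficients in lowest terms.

B^2 = (-7/6)^2*(γ35)^2 = 49/36*(-1) = -49/36 (a basis 2-blade squares to minus the product of its generators' squares).
B^2 = -49/36 — the negative square puts this in the circular regime; l = 7/6, alpha*l = pi/6, so exp(alpha B) = cos(pi/6) + (sin(pi/6)/(7/6))*B = sqrt(3)/2 + (3/7)*B.
Answer: sqrt(3)/2 - 1/2*γ35


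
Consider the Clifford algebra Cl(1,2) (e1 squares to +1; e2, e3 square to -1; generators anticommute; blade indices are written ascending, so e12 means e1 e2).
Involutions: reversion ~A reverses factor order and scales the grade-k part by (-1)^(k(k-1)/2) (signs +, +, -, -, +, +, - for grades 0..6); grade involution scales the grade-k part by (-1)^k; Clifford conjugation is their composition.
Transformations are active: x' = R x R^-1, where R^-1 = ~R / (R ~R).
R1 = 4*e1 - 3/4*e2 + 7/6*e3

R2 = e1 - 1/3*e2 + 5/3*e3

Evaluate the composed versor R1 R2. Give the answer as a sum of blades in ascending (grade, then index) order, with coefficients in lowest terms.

Distribute over the terms of R1 (each basis-blade product reordered to ascending indices, repeated generators contracted through their squares):
(4*e1) R2 = 4 - 4/3*e12 + 20/3*e13
(-3/4*e2) R2 = -1/4 + 3/4*e12 - 5/4*e23
(7/6*e3) R2 = -35/18 - 7/6*e13 + 7/18*e23
Summing the partial products and collecting blades:
Answer: 65/36 - 7/12*e12 + 11/2*e13 - 31/36*e23


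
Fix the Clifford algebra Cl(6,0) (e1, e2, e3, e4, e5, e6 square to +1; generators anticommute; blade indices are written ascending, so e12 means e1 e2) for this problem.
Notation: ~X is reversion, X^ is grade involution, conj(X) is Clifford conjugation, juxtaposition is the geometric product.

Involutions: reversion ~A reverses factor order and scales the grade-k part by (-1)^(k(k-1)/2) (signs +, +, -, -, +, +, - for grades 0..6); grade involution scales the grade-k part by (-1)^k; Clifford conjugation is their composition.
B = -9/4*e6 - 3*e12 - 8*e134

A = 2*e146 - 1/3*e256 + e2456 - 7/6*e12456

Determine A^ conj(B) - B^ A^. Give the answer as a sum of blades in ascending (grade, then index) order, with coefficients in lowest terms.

first term: -9/2*e14 + 3/4*e25 - 16*e36 - e156 + 9/4*e245 - 6*e246 - 7/2*e456 + 21/8*e1245 - 3*e1456 + 28/3*e2356 + 8*e12356 + 8/3*e123456
second term: -9/2*e14 + 3/4*e25 - 16*e36 - e156 - 9/4*e245 - 6*e246 + 7/2*e456 + 21/8*e1245 - 3*e1456 + 28/3*e2356 + 8*e12356 + 8/3*e123456
Answer: 9/2*e245 - 7*e456


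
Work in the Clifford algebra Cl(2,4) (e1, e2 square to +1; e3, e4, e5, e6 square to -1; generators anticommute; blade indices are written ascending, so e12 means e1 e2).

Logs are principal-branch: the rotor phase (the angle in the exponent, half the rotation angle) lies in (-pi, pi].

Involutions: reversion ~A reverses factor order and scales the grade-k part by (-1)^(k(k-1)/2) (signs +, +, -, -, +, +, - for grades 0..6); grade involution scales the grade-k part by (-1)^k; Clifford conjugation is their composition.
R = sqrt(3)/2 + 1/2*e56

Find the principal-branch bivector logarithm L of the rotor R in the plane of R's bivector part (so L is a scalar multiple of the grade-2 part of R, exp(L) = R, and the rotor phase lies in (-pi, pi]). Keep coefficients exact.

The scalar part of R is sqrt(3)/2, and that scalar determines the rotor phase on the principal branch; recovering the unit plane as bivector-part over sine of the phase gives L = phase * plane.
Concretely: cos(phase) = sqrt(3)/2 gives phase = ±pi/6, and since phase/sin(phase) is even the sign is immaterial: L = (phase/sin(phase)) * <R>_2 = (pi/3) * <R>_2.
Answer: pi/6*e56


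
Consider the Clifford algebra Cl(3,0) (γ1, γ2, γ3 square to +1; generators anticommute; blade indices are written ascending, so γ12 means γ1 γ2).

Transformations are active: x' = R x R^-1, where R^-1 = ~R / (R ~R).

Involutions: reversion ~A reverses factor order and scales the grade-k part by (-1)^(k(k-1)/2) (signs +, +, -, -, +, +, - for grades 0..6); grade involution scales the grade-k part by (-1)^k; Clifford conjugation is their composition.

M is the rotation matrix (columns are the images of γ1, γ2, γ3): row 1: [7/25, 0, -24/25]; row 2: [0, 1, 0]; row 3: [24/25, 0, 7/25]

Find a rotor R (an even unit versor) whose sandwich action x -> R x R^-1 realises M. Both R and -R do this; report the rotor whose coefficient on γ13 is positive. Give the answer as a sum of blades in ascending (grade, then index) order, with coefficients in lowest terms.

Method: write R = a + b12*γ12 + b13*γ13 + b23*γ23 with a^2 + b12^2 + b13^2 + b23^2 = 1 (so R^-1 = ~R). Expanding the columns R e_j ~R gives tr M = 4a^2 - 1 and, from the antisymmetric part, M21 - M12 = -4a*b12, M13 - M31 = 4a*b13, M32 - M23 = -4a*b23.
Here tr M = 39/25, so a^2 = (1 + tr M)/4 = 16/25 and a = ±4/5. Taking a = 4/5: M21 - M12 = 0, M13 - M31 = -48/25, M32 - M23 = 0, giving b12 = 0, b13 = -3/5, b23 = 0, i.e. R = 4/5 - 3/5*γ13.
Its γ13 coefficient is negative, so report the other preimage -R.
Answer: -4/5 + 3/5*γ13. Key observation: the double cover Spin(3) -> SO(3) sends R and -R to the same matrix (trace 39/25 here), so the stated sign of the γ13 coefficient is what selects one sheet.


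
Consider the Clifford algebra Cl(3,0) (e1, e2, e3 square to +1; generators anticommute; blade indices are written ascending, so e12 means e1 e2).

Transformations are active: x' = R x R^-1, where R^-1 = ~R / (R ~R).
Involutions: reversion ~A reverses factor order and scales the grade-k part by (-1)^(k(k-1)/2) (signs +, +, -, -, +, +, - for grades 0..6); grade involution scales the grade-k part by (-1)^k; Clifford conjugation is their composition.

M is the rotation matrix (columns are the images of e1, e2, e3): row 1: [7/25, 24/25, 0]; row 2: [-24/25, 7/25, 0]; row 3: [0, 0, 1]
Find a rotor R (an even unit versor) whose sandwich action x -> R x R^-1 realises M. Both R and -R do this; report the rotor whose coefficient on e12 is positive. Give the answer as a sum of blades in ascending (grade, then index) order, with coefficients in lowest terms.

Method: write R = a + b12*e12 + b13*e13 + b23*e23 with a^2 + b12^2 + b13^2 + b23^2 = 1 (so R^-1 = ~R). Expanding the columns R e_j ~R gives tr M = 4a^2 - 1 and, from the antisymmetric part, M21 - M12 = -4a*b12, M13 - M31 = 4a*b13, M32 - M23 = -4a*b23.
Here tr M = 39/25, so a^2 = (1 + tr M)/4 = 16/25 and a = ±4/5. Taking a = 4/5: M21 - M12 = -48/25, M13 - M31 = 0, M32 - M23 = 0, giving b12 = 3/5, b13 = 0, b23 = 0, i.e. R = 4/5 + 3/5*e12.
Its e12 coefficient is already positive.
Answer: 4/5 + 3/5*e12. Uniqueness: Spin(3) -> SO(3) maps R and -R to the same rotation of trace 39/25; fixing the sign of the e12 coefficient removes the ambiguity.


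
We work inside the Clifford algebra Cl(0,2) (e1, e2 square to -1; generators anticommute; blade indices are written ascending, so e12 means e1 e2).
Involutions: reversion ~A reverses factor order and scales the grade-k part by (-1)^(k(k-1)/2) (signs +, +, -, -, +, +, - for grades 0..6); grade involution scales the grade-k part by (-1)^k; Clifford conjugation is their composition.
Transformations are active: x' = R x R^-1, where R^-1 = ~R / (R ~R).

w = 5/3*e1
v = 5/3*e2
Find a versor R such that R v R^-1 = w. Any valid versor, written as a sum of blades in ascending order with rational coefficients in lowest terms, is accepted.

Equal squares first: v^2 = w^2 = -25/9. Then v + w = 5/3*e1 + 5/3*e2 is a versor taking v to w, provided it is invertible.
Answer: 5/3*e1 + 5/3*e2


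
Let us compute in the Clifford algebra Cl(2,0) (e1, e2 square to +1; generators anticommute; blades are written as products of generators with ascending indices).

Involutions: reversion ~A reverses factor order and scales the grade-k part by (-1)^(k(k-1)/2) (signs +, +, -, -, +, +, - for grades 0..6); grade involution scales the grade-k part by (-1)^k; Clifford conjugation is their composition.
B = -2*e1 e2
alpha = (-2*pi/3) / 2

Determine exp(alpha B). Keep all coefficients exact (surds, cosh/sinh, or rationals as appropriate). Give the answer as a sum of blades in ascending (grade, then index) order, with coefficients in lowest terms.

B^2 = (-2)^2*(e1 e2)^2 = 4*(-1) = -4 (a basis 2-blade squares to minus the product of its generators' squares).
B^2 = -4 — the negative square puts this in the circular regime; l = 2, alpha*l = -2*pi/3, so exp(alpha B) = cos(-2*pi/3) + (sin(-2*pi/3)/2)*B = -1/2 + (-sqrt(3)/4)*B.
Answer: -1/2 + sqrt(3)/2*e1 e2


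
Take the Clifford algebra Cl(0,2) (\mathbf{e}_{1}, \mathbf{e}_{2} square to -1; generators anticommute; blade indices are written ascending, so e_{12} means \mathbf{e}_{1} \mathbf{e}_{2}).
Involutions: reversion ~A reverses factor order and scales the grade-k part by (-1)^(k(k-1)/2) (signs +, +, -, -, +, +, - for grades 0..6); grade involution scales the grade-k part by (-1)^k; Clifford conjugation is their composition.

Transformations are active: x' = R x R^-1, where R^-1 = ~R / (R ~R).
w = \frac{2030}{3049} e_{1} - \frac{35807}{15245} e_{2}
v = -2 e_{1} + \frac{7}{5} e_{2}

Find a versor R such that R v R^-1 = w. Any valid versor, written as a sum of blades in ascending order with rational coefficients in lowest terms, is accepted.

Sketch: the shared square -\frac{149}{25} makes R = v + w = -\frac{4068}{3049} e_{1} - \frac{14464}{15245} e_{2} the natural versor; its sandwich fixes that direction, negates (v - w)/2, and sends v to w.
Answer: -\frac{4068}{3049} e_{1} - \frac{14464}{15245} e_{2}


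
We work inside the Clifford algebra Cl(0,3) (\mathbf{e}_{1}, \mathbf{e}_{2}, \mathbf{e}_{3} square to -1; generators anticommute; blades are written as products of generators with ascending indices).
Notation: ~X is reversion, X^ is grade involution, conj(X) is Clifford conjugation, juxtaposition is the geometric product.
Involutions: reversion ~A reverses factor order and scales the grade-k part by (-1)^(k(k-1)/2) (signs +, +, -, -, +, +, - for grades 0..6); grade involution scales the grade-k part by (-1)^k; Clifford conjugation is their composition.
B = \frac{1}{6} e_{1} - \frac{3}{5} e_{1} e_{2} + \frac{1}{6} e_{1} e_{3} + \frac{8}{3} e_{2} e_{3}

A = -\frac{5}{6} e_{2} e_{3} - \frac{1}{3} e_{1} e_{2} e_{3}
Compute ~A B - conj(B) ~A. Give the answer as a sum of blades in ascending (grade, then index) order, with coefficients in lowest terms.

first term: -\frac{20}{9} - \frac{8}{9} e_{1} + \frac{1}{18} e_{2} + \frac{1}{5} e_{3} - \frac{5}{36} e_{1} e_{2} - \frac{1}{2} e_{1} e_{3} - \frac{1}{18} e_{2} e_{3} + \frac{5}{36} e_{1} e_{2} e_{3}
second term: \frac{20}{9} + \frac{8}{9} e_{1} - \frac{1}{18} e_{2} - \frac{1}{5} e_{3} - \frac{5}{36} e_{1} e_{2} - \frac{1}{2} e_{1} e_{3} + \frac{1}{18} e_{2} e_{3} - \frac{5}{36} e_{1} e_{2} e_{3}
Answer: -\frac{40}{9} - \frac{16}{9} e_{1} + \frac{1}{9} e_{2} + \frac{2}{5} e_{3} - \frac{1}{9} e_{2} e_{3} + \frac{5}{18} e_{1} e_{2} e_{3}


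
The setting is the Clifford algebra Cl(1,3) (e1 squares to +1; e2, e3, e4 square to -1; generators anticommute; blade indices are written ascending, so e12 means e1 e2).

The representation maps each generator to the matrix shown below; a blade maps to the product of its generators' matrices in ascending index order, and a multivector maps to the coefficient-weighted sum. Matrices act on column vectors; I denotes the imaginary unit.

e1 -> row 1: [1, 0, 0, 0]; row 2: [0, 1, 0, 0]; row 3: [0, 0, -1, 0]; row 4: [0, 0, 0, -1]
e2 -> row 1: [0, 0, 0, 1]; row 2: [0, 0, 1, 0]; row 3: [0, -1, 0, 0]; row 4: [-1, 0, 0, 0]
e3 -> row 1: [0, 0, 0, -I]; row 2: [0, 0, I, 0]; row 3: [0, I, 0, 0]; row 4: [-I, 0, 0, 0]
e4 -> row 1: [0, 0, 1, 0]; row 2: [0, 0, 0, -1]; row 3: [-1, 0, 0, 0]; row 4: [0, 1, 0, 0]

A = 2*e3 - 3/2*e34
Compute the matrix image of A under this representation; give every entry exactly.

Bivector images (products of the table entries): rho(e34) = rho(e3)rho(e4) = row 1: [0, -I, 0, 0]; row 2: [-I, 0, 0, 0]; row 3: [0, 0, 0, -I]; row 4: [0, 0, -I, 0].
M = (2)*rho(e3) + (-3/2)*rho(e34), summed entrywise:
Answer: row 1: [0, 3*I/2, 0, -2*I]; row 2: [3*I/2, 0, 2*I, 0]; row 3: [0, 2*I, 0, 3*I/2]; row 4: [-2*I, 0, 3*I/2, 0]


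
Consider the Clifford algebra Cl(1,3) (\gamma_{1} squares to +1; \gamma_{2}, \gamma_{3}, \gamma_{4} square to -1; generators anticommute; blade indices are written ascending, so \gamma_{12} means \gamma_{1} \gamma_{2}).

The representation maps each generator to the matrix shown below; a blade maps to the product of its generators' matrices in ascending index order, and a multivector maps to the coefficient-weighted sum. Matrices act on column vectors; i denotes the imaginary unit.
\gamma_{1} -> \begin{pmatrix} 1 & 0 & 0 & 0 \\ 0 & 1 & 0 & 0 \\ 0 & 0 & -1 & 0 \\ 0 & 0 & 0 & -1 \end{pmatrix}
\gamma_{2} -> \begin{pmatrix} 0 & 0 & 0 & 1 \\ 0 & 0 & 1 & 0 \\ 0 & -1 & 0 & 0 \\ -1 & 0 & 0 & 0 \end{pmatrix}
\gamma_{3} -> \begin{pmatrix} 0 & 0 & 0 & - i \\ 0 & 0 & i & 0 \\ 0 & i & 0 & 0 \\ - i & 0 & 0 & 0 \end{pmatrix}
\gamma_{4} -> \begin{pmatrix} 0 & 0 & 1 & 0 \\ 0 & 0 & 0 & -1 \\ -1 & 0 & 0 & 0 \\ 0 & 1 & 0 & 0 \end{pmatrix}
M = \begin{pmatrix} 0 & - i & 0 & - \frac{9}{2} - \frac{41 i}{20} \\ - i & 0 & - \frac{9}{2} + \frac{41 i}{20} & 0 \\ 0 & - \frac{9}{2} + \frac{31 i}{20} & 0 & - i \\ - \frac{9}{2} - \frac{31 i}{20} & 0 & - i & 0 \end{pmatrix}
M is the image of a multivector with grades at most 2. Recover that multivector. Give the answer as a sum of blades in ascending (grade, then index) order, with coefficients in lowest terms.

Method: the blade images are trace-orthogonal — tr(rho(e_A) rho(e_B)^-1) = 4 if A = B and 0 otherwise — and rho(e_A)^-1 = (e_A)^2 * rho(e_A) with (e_A)^2 = +1 or -1, so the coefficient of e_A in the preimage is (e_A)^2 * tr(M rho(e_A))/4.
Nonzero projections over blades of grade <= 2: \gamma_{3}: (\gamma_{3})^2 = -1, tr(M rho(\gamma_{3})) = - \frac{36}{5}, coefficient \frac{9}{5}; \gamma_{12}: (\gamma_{12})^2 = +1, tr(M rho(\gamma_{12})) = -18, coefficient -\frac{9}{2}; \gamma_{13}: (\gamma_{13})^2 = +1, tr(M rho(\gamma_{13})) = 1, coefficient \frac{1}{4}; \gamma_{34}: (\gamma_{34})^2 = -1, tr(M rho(\gamma_{34})) = -4, coefficient 1. Every other blade of grade <= 2 projects to 0.
Answer: \frac{9}{5} \gamma_{3} - \frac{9}{2} \gamma_{12} + \frac{1}{4} \gamma_{13} + \gamma_{34}


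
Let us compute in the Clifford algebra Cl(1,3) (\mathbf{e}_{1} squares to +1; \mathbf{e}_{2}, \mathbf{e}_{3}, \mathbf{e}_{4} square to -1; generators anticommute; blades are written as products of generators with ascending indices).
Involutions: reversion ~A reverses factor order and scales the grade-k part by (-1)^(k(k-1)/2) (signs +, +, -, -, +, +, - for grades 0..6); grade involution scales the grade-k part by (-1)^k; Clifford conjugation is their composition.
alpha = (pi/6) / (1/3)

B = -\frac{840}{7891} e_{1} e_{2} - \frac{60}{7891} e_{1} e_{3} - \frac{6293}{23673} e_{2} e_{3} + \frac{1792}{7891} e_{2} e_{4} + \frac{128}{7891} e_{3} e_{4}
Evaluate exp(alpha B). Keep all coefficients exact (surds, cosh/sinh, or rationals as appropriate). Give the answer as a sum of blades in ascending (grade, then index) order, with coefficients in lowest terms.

B^2 term by term: the squares give (-\frac{840}{7891})^2*(e_{1} e_{2})^2 + (-\frac{60}{7891})^2*(e_{1} e_{3})^2 + (-\frac{6293}{23673})^2*(e_{2} e_{3})^2 + (\frac{1792}{7891})^2*(e_{2} e_{4})^2 + (\frac{128}{7891})^2*(e_{3} e_{4})^2 = \frac{705600}{62267881}*(+1) + \frac{3600}{62267881}*(+1) + \frac{39601849}{560410929}*(-1) + \frac{3211264}{62267881}*(-1) + \frac{16384}{62267881}*(-1) = -\frac{1}{9} (each basis 2-blade squares to minus the product of its generators' squares); cross terms between blades sharing an index anticommute and cancel; the commuting (index-disjoint) pairs give grade-4 terms 2*c*c'*(blade product), which cancel blade by blade — e_{1} e_{2} e_{3} e_{4}: -\frac{215040}{62267881} + \frac{215040}{62267881} = 0 — confirming B is simple. So B^2 = -\frac{1}{9}.
B^2 = -\frac{1}{9} — the series telescopes trigonometrically here: l = \frac{1}{3}, alpha*l = \frac{\pi}{6}, so exp(alpha B) = cos(\frac{\pi}{6}) + (sin(\frac{\pi}{6})/(\frac{1}{3}))*B = \frac{\sqrt{3}}{2} + (\frac{3}{2})*B.
Answer: \frac{\sqrt{3}}{2} - \frac{1260}{7891} e_{1} e_{2} - \frac{90}{7891} e_{1} e_{3} - \frac{6293}{15782} e_{2} e_{3} + \frac{2688}{7891} e_{2} e_{4} + \frac{192}{7891} e_{3} e_{4}


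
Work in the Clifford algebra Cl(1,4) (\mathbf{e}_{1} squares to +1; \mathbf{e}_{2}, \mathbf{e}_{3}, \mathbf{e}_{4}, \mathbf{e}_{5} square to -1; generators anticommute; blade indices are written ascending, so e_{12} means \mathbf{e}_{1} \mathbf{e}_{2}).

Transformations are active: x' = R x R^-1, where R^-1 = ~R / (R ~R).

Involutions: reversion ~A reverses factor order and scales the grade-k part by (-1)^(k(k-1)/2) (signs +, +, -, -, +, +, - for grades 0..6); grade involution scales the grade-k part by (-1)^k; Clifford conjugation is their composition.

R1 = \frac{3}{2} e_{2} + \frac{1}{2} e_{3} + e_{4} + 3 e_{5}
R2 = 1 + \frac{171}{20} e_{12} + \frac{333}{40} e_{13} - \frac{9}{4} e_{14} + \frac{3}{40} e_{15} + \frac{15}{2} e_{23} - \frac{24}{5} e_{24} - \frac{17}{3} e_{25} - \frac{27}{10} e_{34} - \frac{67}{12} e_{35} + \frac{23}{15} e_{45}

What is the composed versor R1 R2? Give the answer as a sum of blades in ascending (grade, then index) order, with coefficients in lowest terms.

Distribute over the terms of R1 (each basis-blade product reordered to ascending indices, repeated generators contracted through their squares):
(\frac{3}{2} e_{2}) R2 = \frac{513}{40} e_{1} + \frac{3}{2} e_{2} - \frac{45}{4} e_{3} + \frac{36}{5} e_{4} + \frac{17}{2} e_{5} - \frac{999}{80} e_{123} + \frac{27}{8} e_{124} - \frac{9}{80} e_{125} - \frac{81}{20} e_{234} - \frac{67}{8} e_{235} + \frac{23}{10} e_{245}
(\frac{1}{2} e_{3}) R2 = \frac{333}{80} e_{1} + \frac{15}{4} e_{2} + \frac{1}{2} e_{3} + \frac{27}{20} e_{4} + \frac{67}{24} e_{5} + \frac{171}{40} e_{123} + \frac{9}{8} e_{134} - \frac{3}{80} e_{135} + \frac{12}{5} e_{234} + \frac{17}{6} e_{235} + \frac{23}{30} e_{345}
(e_{4}) R2 = -\frac{9}{4} e_{1} - \frac{24}{5} e_{2} - \frac{27}{10} e_{3} + e_{4} - \frac{23}{15} e_{5} + \frac{171}{20} e_{124} + \frac{333}{40} e_{134} - \frac{3}{40} e_{145} + \frac{15}{2} e_{234} + \frac{17}{3} e_{245} + \frac{67}{12} e_{345}
(3 e_{5}) R2 = \frac{9}{40} e_{1} - 17 e_{2} - \frac{67}{4} e_{3} + \frac{23}{5} e_{4} + 3 e_{5} + \frac{513}{20} e_{125} + \frac{999}{40} e_{135} - \frac{27}{4} e_{145} + \frac{45}{2} e_{235} - \frac{72}{5} e_{245} - \frac{81}{10} e_{345}
Summing the partial products and collecting blades:
Answer: \frac{1197}{80} e_{1} - \frac{331}{20} e_{2} - \frac{151}{5} e_{3} + \frac{283}{20} e_{4} + \frac{1531}{120} e_{5} - \frac{657}{80} e_{123} + \frac{477}{40} e_{124} + \frac{2043}{80} e_{125} + \frac{189}{20} e_{134} + \frac{399}{16} e_{135} - \frac{273}{40} e_{145} + \frac{117}{20} e_{234} + \frac{407}{24} e_{235} - \frac{193}{30} e_{245} - \frac{7}{4} e_{345}


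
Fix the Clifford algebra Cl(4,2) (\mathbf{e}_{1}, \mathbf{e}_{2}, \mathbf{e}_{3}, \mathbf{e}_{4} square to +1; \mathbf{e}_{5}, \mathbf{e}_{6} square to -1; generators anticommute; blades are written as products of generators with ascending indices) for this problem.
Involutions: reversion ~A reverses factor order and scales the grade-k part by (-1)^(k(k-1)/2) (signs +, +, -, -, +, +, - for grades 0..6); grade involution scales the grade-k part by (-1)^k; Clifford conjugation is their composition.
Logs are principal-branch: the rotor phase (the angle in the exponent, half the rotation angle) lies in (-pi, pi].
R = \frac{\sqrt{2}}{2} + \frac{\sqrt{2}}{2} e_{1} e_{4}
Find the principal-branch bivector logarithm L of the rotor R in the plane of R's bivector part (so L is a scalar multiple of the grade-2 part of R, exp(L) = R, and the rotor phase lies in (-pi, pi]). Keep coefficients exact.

The scalar part of R is \frac{\sqrt{2}}{2}, which fixes the principal-branch rotor phase; the unit plane is then the bivector part divided by the sine of that phase, and L is that plane scaled by the phase.
Concretely: cos(phase) = \frac{\sqrt{2}}{2} gives phase = ±\frac{\pi}{4}, and since phase/sin(phase) is even the sign is immaterial: L = (phase/sin(phase)) * <R>_2 = (\frac{\sqrt{2} \pi}{4}) * <R>_2.
Answer: \frac{\pi}{4} e_{1} e_{4}


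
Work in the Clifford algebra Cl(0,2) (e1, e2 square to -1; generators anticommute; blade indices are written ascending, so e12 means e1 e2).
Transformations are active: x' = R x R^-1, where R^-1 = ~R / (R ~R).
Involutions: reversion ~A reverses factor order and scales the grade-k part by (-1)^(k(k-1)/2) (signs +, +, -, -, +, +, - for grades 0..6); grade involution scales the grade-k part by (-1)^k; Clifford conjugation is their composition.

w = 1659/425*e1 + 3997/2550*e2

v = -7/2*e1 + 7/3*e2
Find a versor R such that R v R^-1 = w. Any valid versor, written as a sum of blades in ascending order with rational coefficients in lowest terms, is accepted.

R = v + w = 343/850*e1 + 9947/2550*e2 works: the equal norms (-637/36) guarantee its sandwich swaps v into w.
Answer: 343/850*e1 + 9947/2550*e2


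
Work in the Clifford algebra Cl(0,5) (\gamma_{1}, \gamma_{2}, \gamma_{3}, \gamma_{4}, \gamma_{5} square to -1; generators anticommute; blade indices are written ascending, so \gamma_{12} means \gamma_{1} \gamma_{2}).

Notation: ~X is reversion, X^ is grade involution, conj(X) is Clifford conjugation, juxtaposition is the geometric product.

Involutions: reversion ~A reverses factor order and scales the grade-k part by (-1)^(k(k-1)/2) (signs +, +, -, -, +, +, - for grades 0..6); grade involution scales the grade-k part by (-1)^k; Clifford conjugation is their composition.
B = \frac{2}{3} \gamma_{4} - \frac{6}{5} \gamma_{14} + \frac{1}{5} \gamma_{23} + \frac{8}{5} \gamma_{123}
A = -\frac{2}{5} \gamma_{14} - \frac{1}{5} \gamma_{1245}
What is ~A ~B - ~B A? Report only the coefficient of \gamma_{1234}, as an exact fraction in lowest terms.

first term: -\frac{12}{25} - \frac{4}{15} \gamma_{1} - \frac{6}{25} \gamma_{25} - \frac{2}{15} \gamma_{125} - \frac{16}{25} \gamma_{234} - \frac{8}{25} \gamma_{345} - \frac{2}{25} \gamma_{1234} - \frac{1}{25} \gamma_{1345}
second term: \frac{12}{25} - \frac{4}{15} \gamma_{1} - \frac{6}{25} \gamma_{25} + \frac{2}{15} \gamma_{125} - \frac{16}{25} \gamma_{234} - \frac{8}{25} \gamma_{345} + \frac{2}{25} \gamma_{1234} + \frac{1}{25} \gamma_{1345}
Answer: -\frac{4}{25}
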